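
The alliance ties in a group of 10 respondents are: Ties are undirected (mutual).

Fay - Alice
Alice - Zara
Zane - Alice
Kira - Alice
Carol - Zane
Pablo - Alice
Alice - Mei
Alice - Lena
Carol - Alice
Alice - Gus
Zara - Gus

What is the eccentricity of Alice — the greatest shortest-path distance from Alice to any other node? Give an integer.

Distances from Alice: Carol:1, Fay:1, Gus:1, Kira:1, Lena:1, Mei:1, Pablo:1, Zane:1, Zara:1.
The largest is 1 (to Fay, Zane, Gus, Pablo, Kira, Mei, Carol, Zara, and Lena), so the eccentricity of Alice is 1.

1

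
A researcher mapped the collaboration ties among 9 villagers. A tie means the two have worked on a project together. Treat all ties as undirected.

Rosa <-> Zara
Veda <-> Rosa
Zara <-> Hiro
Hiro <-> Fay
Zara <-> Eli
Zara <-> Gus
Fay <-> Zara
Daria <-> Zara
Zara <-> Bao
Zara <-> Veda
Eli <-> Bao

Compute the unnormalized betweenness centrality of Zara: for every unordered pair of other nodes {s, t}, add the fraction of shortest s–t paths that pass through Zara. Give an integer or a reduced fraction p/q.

Pairs whose geodesics pass through Zara — Bao–Hiro: 1; Bao–Daria: 1; Bao–Rosa: 1; Bao–Veda: 1; Bao–Gus: 1; Bao–Fay: 1; Hiro–Daria: 1; Hiro–Rosa: 1; Hiro–Veda: 1; Hiro–Gus: 1; Hiro–Eli: 1; Daria–Rosa: 1; Daria–Veda: 1; Daria–Gus: 1 … (+11 more pairs).
All other pairs contribute 0.
Summing the contributions gives betweenness(Zara) = 25.

25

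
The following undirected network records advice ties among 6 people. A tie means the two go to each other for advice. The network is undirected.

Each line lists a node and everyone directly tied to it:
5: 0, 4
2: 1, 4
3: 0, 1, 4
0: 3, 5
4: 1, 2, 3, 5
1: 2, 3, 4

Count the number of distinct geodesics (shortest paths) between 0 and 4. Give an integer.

2

The shortest distance is 2. The length-2 paths are: 0–3–4; 0–5–4.
That gives 2 distinct shortest paths.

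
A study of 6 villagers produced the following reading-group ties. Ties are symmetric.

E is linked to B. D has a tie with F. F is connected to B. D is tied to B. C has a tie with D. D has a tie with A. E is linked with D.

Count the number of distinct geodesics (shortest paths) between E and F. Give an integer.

2

The shortest distance is 2. The length-2 paths are: E–D–F; E–B–F.
That gives 2 distinct shortest paths.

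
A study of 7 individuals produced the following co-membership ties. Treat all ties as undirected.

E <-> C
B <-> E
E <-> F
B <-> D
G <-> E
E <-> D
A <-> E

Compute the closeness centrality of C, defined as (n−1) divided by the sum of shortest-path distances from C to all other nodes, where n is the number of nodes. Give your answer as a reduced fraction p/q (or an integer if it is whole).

Distances from C: A:2, B:2, D:2, E:1, F:2, G:2. Sum = 11.
n = 7, so closeness = 6/11.

6/11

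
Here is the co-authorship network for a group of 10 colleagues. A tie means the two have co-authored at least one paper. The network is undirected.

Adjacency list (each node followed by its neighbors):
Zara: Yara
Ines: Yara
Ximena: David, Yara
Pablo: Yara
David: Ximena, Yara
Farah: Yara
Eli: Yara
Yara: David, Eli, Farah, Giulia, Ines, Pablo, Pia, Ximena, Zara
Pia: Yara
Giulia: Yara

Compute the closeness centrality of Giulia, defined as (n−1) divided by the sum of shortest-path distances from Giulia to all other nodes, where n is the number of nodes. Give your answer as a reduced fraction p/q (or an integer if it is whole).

9/17

Distances from Giulia: David:2, Eli:2, Farah:2, Ines:2, Pablo:2, Pia:2, Ximena:2, Yara:1, Zara:2. Sum = 17.
n = 10, so closeness = 9/17.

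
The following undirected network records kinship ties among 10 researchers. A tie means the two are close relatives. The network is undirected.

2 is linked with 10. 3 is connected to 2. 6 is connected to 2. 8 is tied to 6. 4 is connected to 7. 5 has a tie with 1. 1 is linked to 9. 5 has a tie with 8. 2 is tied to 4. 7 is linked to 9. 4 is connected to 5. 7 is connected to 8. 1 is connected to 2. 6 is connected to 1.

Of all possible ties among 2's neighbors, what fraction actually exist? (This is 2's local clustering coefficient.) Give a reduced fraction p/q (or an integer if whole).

2's neighbors: 1, 3, 4, 6, and 10 (k = 5).
Possible neighbor pairs: C(5,2) = 10. Edges among them: 1–6 → e = 1.
Clustering(2) = 1/10.

1/10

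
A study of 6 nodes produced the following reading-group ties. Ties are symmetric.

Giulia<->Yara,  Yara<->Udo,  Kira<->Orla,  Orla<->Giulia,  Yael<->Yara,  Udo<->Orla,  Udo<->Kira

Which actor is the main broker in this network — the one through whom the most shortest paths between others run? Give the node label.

Yara

Unnormalized betweenness of each node: Giulia:1, Kira:0, Orla:3/2, Udo:3, Yael:0, Yara:9/2.
Yara has the largest value, 9/2, making it the main broker — the node through which the most shortest paths run.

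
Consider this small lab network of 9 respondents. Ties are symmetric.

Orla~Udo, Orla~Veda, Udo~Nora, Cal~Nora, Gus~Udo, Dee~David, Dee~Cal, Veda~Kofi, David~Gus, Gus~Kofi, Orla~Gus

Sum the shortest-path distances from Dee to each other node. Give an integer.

Distances from Dee: Cal:1, David:1, Gus:2, Kofi:3, Nora:2, Orla:3, Udo:3, Veda:4.
Sum = 1 + 1 + 2 + 3 + 2 + 3 + 3 + 4 = 19.

19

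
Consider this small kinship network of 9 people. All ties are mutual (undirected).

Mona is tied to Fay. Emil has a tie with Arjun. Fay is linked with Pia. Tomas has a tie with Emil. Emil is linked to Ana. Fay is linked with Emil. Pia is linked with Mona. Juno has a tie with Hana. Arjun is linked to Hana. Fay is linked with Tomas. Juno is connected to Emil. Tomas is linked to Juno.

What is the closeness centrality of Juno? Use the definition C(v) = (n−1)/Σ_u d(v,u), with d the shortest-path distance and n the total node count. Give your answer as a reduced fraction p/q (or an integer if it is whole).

8/15

Distances from Juno: Ana:2, Arjun:2, Emil:1, Fay:2, Hana:1, Mona:3, Pia:3, Tomas:1. Sum = 15.
n = 9, so closeness = 8/15.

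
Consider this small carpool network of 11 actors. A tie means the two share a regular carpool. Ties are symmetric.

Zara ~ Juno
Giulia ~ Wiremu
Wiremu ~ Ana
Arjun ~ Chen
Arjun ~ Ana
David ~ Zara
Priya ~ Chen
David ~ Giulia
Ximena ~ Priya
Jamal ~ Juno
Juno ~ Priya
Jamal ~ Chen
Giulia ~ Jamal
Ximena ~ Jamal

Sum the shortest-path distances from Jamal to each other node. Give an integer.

Distances from Jamal: Ana:3, Arjun:2, Chen:1, David:2, Giulia:1, Juno:1, Priya:2, Wiremu:2, Ximena:1, Zara:2.
Sum = 3 + 2 + 1 + 2 + 1 + 1 + 2 + 2 + 1 + 2 = 17.

17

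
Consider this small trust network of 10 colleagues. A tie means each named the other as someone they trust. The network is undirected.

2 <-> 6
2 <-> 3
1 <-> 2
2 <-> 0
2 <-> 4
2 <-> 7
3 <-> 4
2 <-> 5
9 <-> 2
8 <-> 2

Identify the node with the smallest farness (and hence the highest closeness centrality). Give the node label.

Farness (sum of distances to all others) for each node — 0:17, 1:17, 2:9, 3:16, 4:16, 5:17, 6:17, 7:17, 8:17, 9:17.
The smallest farness is 9, for 2, so 2 has the highest closeness.

2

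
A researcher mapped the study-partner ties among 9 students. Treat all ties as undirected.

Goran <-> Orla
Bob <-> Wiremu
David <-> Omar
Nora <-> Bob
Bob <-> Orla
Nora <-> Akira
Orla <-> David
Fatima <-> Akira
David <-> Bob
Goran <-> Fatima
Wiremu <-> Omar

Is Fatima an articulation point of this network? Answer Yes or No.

No

Even without Fatima, every remaining node can still reach every other (the residual graph is connected), so Fatima is not a cut vertex.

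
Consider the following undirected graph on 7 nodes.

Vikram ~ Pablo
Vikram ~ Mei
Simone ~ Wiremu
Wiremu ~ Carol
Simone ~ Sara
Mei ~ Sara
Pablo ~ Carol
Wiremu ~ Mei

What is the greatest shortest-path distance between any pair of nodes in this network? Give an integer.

Eccentricity of each node (its greatest distance to any other): Carol:3, Mei:2, Pablo:3, Sara:3, Simone:3, Vikram:3, Wiremu:2.
The maximum eccentricity is 3, realized for instance by the pair Carol–Sara via Carol – Wiremu – Mei – Sara. So the diameter is 3.

3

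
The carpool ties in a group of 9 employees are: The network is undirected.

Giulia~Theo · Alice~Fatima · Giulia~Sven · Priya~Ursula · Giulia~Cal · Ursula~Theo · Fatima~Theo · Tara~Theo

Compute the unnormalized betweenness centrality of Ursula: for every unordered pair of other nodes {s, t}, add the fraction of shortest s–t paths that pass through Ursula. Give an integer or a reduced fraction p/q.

7

Pairs whose geodesics pass through Ursula — Fatima–Priya: 1; Cal–Priya: 1; Tara–Priya: 1; Alice–Priya: 1; Giulia–Priya: 1; Priya–Theo: 1; Priya–Sven: 1.
All other pairs contribute 0.
Summing the contributions gives betweenness(Ursula) = 7.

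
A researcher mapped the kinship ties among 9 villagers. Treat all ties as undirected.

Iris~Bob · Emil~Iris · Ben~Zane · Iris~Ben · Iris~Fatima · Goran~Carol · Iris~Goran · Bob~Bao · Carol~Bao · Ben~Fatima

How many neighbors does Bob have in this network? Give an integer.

Bob is directly tied to Bao and Iris. That is 2 neighbors, so the degree of Bob is 2.

2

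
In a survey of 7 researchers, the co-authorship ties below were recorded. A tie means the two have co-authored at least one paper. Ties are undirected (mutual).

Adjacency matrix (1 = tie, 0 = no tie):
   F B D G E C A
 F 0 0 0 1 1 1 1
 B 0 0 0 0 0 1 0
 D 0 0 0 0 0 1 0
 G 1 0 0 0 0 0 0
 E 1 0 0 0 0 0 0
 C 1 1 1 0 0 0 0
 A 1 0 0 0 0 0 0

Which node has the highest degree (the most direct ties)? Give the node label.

F

Degrees — A:1, B:1, C:3, D:1, E:1, F:4, G:1.
The maximum is 4, attained only by F.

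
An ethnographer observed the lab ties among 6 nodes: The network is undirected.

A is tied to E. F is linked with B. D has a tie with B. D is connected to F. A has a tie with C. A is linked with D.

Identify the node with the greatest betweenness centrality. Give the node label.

A

Unnormalized betweenness of each node: A:7, B:0, C:0, D:6, E:0, F:0.
A has the largest value, 7, making it the main broker — the node through which the most shortest paths run.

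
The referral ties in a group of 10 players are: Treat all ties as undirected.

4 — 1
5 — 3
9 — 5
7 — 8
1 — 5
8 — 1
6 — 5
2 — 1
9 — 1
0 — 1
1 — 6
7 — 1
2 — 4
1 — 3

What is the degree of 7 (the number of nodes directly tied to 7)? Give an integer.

2

7 is directly tied to 1 and 8. That is 2 neighbors, so the degree of 7 is 2.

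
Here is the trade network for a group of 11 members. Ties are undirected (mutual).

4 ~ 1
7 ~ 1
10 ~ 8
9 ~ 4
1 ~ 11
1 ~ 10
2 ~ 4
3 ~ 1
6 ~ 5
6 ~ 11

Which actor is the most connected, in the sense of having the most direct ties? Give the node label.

1

Degrees — 1:5, 2:1, 3:1, 4:3, 5:1, 6:2, 7:1, 8:1, 9:1, 10:2, 11:2.
The maximum is 5, attained only by 1.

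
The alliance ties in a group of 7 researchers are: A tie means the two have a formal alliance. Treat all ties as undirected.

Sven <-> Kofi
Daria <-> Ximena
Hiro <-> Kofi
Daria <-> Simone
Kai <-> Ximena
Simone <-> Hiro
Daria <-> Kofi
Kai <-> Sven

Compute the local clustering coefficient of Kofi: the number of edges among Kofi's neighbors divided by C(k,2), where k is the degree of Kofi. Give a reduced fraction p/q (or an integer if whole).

0

Kofi's neighbors: Daria, Hiro, and Sven (k = 3).
Possible neighbor pairs: C(3,2) = 3. Edges among them: none → e = 0.
Clustering(Kofi) = 0/3 = 0.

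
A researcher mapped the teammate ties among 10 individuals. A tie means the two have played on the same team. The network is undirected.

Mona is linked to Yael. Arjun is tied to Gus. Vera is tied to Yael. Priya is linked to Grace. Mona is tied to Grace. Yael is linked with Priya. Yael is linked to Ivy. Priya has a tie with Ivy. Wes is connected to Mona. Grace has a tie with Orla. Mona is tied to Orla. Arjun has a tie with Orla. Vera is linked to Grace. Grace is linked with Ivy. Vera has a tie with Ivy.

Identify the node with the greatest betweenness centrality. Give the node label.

Unnormalized betweenness of each node: Arjun:8, Grace:37/3, Gus:0, Ivy:7/12, Mona:45/4, Orla:14, Priya:1/4, Vera:1/4, Wes:0, Yael:10/3.
Orla has the largest value, 14, making it the main broker — the node through which the most shortest paths run.

Orla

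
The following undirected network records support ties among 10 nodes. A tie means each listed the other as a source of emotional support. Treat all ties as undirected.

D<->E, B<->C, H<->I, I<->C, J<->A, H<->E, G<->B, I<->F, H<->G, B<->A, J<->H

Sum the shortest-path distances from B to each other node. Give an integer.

19

Distances from B: A:1, C:1, D:4, E:3, F:3, G:1, H:2, I:2, J:2.
Sum = 1 + 1 + 4 + 3 + 3 + 1 + 2 + 2 + 2 = 19.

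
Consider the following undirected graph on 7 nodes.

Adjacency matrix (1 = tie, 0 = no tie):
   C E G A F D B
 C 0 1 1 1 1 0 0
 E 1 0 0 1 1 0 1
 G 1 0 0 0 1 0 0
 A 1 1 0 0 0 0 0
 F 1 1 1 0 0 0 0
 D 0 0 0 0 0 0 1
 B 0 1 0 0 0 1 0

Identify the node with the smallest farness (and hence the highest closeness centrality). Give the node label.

E

Farness (sum of distances to all others) for each node — A:11, B:11, C:9, D:16, E:8, F:10, G:13.
The smallest farness is 8, for E, so E has the highest closeness.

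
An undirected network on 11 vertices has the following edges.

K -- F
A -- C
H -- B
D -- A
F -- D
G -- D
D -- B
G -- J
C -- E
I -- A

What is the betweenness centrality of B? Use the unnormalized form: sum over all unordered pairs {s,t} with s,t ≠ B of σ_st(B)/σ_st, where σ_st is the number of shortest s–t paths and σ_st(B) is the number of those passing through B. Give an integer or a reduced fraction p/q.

Pairs whose geodesics pass through B — G–H: 1; H–C: 1; H–A: 1; H–F: 1; H–K: 1; H–I: 1; H–E: 1; H–J: 1; H–D: 1.
All other pairs contribute 0.
Summing the contributions gives betweenness(B) = 9.

9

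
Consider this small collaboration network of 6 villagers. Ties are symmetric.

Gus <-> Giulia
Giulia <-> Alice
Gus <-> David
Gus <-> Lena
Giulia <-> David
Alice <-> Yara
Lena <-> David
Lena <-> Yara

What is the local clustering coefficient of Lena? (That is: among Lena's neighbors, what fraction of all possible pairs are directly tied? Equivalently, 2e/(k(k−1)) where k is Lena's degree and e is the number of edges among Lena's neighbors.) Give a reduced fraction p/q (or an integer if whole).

1/3

Lena's neighbors: David, Gus, and Yara (k = 3).
Possible neighbor pairs: C(3,2) = 3. Edges among them: David–Gus → e = 1.
Clustering(Lena) = 1/3.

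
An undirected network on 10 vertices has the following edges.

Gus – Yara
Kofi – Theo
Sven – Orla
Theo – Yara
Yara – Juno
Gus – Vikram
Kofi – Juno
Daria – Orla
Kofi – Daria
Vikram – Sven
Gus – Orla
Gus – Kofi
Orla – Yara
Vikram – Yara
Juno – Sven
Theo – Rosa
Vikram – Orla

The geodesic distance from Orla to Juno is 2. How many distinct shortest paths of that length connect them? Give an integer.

2

The shortest distance is 2. The length-2 paths are: Orla–Yara–Juno; Orla–Sven–Juno.
That gives 2 distinct shortest paths.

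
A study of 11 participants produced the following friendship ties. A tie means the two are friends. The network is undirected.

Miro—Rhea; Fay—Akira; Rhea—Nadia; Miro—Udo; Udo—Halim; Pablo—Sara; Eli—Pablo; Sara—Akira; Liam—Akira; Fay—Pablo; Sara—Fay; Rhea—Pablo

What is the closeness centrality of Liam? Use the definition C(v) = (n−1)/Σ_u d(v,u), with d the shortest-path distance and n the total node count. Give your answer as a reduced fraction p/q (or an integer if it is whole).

10/39

Distances from Liam: Akira:1, Eli:4, Fay:2, Halim:7, Miro:5, Nadia:5, Pablo:3, Rhea:4, Sara:2, Udo:6. Sum = 39.
n = 11, so closeness = 10/39.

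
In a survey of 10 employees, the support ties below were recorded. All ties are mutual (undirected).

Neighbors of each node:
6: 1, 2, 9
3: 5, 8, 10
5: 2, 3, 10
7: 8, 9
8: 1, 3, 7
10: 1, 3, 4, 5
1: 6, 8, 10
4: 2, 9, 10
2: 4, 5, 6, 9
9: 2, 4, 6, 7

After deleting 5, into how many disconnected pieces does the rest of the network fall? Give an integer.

5's neighbors (2, 3, and 10) remain reachable from one another through other ties, so the rest of the network stays in one piece.

1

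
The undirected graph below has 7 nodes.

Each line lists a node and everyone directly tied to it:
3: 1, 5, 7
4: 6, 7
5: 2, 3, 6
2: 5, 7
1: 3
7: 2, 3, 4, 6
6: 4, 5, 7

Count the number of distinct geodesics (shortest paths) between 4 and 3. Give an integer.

The shortest distance is 2, and the only length-2 path is 4–7–3. So there is exactly 1 shortest path.

1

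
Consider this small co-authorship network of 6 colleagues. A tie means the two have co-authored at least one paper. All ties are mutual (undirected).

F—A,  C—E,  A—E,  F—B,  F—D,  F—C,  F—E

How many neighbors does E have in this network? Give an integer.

3

E is directly tied to A, C, and F. That is 3 neighbors, so the degree of E is 3.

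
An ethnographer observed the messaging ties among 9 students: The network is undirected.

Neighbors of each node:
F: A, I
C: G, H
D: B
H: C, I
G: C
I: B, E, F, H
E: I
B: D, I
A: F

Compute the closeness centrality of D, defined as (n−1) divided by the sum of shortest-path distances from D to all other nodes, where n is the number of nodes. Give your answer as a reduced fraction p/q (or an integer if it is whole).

8/25

Distances from D: A:4, B:1, C:4, E:3, F:3, G:5, H:3, I:2. Sum = 25.
n = 9, so closeness = 8/25.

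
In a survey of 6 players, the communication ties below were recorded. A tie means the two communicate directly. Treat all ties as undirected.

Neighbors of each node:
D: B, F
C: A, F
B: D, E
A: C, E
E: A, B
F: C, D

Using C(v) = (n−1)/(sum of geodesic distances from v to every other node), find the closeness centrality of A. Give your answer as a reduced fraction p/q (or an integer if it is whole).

Distances from A: B:2, C:1, D:3, E:1, F:2. Sum = 9.
n = 6, so closeness = 5/9.

5/9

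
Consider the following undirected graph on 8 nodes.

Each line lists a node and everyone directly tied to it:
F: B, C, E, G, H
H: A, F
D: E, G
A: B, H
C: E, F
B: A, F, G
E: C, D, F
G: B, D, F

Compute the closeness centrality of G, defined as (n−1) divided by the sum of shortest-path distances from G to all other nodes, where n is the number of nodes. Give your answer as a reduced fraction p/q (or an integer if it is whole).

7/11

Distances from G: A:2, B:1, C:2, D:1, E:2, F:1, H:2. Sum = 11.
n = 8, so closeness = 7/11.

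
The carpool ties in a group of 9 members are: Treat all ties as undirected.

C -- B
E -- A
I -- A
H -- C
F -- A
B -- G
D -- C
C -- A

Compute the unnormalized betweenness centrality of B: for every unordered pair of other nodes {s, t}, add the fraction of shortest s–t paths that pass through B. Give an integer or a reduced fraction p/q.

Pairs whose geodesics pass through B — F–G: 1; E–G: 1; C–G: 1; A–G: 1; I–G: 1; D–G: 1; H–G: 1.
All other pairs contribute 0.
Summing the contributions gives betweenness(B) = 7.

7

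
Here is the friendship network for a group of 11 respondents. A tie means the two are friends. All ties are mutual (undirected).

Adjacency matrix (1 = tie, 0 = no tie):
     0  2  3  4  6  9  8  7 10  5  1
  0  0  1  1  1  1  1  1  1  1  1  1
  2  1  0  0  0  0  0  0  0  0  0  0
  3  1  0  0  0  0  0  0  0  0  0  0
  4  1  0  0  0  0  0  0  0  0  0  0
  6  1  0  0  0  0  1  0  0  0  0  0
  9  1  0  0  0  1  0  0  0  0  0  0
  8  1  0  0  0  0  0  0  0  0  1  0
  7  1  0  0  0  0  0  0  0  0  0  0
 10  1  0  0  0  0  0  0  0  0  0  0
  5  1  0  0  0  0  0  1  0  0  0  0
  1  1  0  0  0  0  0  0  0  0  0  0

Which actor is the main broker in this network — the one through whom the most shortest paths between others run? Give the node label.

0

Unnormalized betweenness of each node: 0:43, 1:0, 2:0, 3:0, 4:0, 5:0, 6:0, 7:0, 8:0, 9:0, 10:0.
0 has the largest value, 43, making it the main broker — the node through which the most shortest paths run.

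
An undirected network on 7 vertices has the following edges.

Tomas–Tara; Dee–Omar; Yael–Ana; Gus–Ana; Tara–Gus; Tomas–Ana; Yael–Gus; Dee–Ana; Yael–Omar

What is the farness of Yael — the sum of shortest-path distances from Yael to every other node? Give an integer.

9

Distances from Yael: Ana:1, Dee:2, Gus:1, Omar:1, Tara:2, Tomas:2.
Sum = 1 + 2 + 1 + 1 + 2 + 2 = 9.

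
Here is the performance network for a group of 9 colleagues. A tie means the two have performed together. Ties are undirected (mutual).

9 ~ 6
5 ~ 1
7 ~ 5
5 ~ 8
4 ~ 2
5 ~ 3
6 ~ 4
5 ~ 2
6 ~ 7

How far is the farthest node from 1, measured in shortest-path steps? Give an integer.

4

Distances from 1: 2:2, 3:2, 4:3, 5:1, 6:3, 7:2, 8:2, 9:4.
The largest is 4 (to 9), so the eccentricity of 1 is 4.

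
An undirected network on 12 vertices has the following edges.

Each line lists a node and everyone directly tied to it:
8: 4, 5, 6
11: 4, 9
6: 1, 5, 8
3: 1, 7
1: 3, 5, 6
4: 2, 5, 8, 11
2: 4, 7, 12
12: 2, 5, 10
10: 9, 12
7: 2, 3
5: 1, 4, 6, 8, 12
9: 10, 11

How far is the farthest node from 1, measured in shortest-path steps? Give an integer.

Distances from 1: 2:3, 3:1, 4:2, 5:1, 6:1, 7:2, 8:2, 9:4, 10:3, 11:3, 12:2.
The largest is 4 (to 9), so the eccentricity of 1 is 4.

4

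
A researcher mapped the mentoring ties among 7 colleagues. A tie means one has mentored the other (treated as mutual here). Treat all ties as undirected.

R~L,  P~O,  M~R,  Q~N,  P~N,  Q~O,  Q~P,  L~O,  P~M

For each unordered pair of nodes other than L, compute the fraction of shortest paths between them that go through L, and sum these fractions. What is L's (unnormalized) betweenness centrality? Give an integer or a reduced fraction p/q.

3/2

Pairs whose geodesics pass through L — R–O: 1; R–Q: 1/2.
All other pairs contribute 0.
Summing the contributions gives betweenness(L) = 3/2.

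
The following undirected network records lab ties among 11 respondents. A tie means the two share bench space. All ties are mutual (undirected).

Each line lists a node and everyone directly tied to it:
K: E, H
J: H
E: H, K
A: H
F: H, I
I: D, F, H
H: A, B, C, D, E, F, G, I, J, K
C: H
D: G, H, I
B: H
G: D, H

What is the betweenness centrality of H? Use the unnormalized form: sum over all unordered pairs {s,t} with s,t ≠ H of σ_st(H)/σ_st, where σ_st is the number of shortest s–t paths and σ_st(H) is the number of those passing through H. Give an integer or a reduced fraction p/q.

40

Pairs whose geodesics pass through H — G–A: 1; G–E: 1; G–F: 1; G–K: 1; G–I: 1/2; G–J: 1; G–B: 1; G–C: 1; A–E: 1; A–F: 1; A–K: 1; A–I: 1; A–J: 1; A–B: 1 … (+27 more pairs).
All other pairs contribute 0.
Summing the contributions gives betweenness(H) = 40.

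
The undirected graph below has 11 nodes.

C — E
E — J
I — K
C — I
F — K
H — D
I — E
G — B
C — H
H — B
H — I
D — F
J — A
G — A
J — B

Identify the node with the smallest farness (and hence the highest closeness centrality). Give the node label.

Farness (sum of distances to all others) for each node — A:28, B:19, C:20, D:23, E:20, F:28, G:26, H:17, I:18, J:21, K:24.
The smallest farness is 17, for H, so H has the highest closeness.

H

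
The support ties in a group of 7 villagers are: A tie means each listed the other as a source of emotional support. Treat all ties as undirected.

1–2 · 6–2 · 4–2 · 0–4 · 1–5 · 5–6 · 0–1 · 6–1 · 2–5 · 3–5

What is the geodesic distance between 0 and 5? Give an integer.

One shortest route is 0 – 1 – 5, which uses 2 edges, and 0 and 5 are not directly tied, so nothing shorter exists. So d(0,5) = 2.

2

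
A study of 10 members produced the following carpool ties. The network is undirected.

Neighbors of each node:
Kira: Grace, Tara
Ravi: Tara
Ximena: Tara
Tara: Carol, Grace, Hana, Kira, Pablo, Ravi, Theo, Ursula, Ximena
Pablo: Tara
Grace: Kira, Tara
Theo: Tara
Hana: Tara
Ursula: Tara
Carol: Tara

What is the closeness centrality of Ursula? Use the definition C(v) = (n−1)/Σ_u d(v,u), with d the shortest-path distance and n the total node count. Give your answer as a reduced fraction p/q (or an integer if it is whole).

9/17

Distances from Ursula: Carol:2, Grace:2, Hana:2, Kira:2, Pablo:2, Ravi:2, Tara:1, Theo:2, Ximena:2. Sum = 17.
n = 10, so closeness = 9/17.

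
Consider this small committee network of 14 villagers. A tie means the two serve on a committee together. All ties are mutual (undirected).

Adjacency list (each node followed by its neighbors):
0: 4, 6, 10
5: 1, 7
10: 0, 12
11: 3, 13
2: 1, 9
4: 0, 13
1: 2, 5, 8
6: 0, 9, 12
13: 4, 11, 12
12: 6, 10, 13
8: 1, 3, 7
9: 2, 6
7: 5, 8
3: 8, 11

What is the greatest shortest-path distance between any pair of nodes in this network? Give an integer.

Eccentricity of each node (its greatest distance to any other): 0:6, 1:5, 2:4, 3:4, 4:6, 5:6, 6:5, 7:6, 8:5, 9:4, 10:6, 11:4, 12:5, 13:5.
The maximum eccentricity is 6, realized for instance by the pair 4–5 via 4 – 13 – 11 – 3 – 8 – 1 – 5. So the diameter is 6.

6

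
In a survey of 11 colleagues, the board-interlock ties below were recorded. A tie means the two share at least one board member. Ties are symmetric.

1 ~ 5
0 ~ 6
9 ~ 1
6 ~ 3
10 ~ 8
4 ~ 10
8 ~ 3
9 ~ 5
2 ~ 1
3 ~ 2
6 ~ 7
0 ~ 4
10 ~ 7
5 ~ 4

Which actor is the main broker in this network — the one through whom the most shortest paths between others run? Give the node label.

Unnormalized betweenness of each node: 0:3, 1:6, 2:13/2, 3:10, 4:13, 5:19/2, 6:13/2, 7:1, 8:5/2, 9:0, 10:8.
4 has the largest value, 13, making it the main broker — the node through which the most shortest paths run.

4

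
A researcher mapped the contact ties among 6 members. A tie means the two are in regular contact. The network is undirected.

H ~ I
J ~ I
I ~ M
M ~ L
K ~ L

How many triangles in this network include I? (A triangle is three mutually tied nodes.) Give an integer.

0

I's neighbors are H, J, and M, but none of them are tied to each other, so no triangle contains I.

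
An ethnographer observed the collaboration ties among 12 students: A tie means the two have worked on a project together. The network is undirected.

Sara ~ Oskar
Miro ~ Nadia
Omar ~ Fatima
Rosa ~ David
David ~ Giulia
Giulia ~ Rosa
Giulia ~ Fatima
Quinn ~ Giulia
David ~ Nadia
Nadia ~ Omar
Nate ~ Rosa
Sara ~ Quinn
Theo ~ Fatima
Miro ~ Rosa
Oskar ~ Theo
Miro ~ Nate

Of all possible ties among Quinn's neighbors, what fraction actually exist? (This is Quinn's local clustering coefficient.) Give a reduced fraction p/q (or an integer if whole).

Quinn's neighbors: Giulia and Sara (k = 2).
Possible neighbor pairs: C(2,2) = 1. Edges among them: none → e = 0.
Clustering(Quinn) = 0/1.

0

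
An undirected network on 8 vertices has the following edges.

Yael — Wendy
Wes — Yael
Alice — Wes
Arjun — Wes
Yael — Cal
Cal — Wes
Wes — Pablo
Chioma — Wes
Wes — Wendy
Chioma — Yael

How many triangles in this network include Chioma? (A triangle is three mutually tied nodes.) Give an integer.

Chioma's neighbors: Wes and Yael.
Neighbor pairs that are themselves tied: Chioma–Wes–Yael. Each forms one triangle with Chioma, for 1 in total.

1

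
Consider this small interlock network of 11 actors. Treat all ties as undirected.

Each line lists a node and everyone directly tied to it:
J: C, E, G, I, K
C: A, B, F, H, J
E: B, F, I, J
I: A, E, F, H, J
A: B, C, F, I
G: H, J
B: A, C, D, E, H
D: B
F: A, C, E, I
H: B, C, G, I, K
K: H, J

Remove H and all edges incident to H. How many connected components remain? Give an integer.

1

H's neighbors (B, C, G, I, and K) remain reachable from one another through other ties, so the rest of the network stays in one piece.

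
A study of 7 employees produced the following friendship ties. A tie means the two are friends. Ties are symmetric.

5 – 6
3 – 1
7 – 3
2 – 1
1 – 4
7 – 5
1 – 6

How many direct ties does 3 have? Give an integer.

2

3 is directly tied to 1 and 7. That is 2 neighbors, so the degree of 3 is 2.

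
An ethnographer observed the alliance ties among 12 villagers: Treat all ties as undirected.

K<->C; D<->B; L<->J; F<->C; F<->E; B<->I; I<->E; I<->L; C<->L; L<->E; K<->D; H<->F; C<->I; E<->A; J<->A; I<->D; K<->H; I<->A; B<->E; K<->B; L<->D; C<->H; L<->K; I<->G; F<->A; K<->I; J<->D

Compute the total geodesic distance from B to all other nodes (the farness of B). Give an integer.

18

Distances from B: A:2, C:2, D:1, E:1, F:2, G:2, H:2, I:1, J:2, K:1, L:2.
Sum = 2 + 2 + 1 + 1 + 2 + 2 + 2 + 1 + 2 + 1 + 2 = 18.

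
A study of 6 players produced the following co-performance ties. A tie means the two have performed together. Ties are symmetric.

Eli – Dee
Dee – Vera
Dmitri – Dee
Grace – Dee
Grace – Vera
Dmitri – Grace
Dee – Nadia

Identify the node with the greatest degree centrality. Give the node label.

Degrees — Dee:5, Dmitri:2, Eli:1, Grace:3, Nadia:1, Vera:2.
The maximum is 5, attained only by Dee.

Dee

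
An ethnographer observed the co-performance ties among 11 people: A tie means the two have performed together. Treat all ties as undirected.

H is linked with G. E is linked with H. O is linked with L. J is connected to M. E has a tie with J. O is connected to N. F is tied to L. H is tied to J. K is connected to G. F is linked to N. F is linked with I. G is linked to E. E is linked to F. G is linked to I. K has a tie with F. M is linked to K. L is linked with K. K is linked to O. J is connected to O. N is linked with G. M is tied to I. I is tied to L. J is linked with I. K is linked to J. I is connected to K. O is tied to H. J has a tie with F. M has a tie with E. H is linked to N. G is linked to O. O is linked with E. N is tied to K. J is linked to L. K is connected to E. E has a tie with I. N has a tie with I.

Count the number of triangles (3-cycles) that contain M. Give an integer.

M's neighbors: E, I, J, and K.
Neighbor pairs that are themselves tied: M–E–I; M–E–J; M–E–K; M–I–J; M–I–K; M–J–K. Each forms one triangle with M, for 6 in total.

6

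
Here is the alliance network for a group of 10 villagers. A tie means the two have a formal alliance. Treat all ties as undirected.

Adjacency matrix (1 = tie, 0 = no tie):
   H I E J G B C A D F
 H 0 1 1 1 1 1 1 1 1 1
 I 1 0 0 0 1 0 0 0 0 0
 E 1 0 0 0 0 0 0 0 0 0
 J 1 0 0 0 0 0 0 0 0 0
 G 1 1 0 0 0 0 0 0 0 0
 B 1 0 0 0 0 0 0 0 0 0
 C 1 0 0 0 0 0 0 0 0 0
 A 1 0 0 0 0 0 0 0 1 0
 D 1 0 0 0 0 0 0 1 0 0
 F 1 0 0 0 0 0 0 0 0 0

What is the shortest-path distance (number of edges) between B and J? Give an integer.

2

One shortest route is B – H – J, which uses 2 edges, and B and J are not directly tied, so nothing shorter exists. So d(B,J) = 2.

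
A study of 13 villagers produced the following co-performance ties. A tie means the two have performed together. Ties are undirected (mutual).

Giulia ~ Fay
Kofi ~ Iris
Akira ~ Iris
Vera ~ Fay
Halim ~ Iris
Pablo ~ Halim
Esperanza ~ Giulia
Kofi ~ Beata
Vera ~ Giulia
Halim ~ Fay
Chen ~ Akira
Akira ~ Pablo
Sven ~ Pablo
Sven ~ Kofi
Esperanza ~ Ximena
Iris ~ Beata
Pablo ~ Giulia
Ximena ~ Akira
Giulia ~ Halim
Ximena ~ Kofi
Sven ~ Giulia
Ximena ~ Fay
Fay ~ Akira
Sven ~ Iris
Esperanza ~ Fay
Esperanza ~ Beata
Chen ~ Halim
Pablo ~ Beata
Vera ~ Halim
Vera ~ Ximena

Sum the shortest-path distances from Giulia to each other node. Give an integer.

Distances from Giulia: Akira:2, Beata:2, Chen:2, Esperanza:1, Fay:1, Halim:1, Iris:2, Kofi:2, Pablo:1, Sven:1, Vera:1, Ximena:2.
Sum = 2 + 2 + 2 + 1 + 1 + 1 + 2 + 2 + 1 + 1 + 1 + 2 = 18.

18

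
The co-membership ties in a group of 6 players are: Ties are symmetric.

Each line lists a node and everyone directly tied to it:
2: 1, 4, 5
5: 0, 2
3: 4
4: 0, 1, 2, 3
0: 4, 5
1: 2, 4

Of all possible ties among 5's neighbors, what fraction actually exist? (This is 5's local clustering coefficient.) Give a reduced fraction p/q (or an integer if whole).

0

5's neighbors: 0 and 2 (k = 2).
Possible neighbor pairs: C(2,2) = 1. Edges among them: none → e = 0.
Clustering(5) = 0/1.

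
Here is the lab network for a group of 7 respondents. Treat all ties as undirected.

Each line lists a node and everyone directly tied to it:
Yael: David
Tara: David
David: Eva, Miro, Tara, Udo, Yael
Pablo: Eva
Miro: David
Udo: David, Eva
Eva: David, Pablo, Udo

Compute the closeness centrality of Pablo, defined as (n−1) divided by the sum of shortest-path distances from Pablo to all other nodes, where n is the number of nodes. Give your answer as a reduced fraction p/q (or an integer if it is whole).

3/7

Distances from Pablo: David:2, Eva:1, Miro:3, Tara:3, Udo:2, Yael:3. Sum = 14.
n = 7, so closeness = 6/14 = 3/7.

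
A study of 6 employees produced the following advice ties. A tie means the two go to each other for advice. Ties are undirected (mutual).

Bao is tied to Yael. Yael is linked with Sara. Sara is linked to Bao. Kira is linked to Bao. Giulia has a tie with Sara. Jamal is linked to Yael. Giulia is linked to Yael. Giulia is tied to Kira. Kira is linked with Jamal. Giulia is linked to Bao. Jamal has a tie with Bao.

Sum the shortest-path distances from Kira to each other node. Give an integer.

Distances from Kira: Bao:1, Giulia:1, Jamal:1, Sara:2, Yael:2.
Sum = 1 + 1 + 1 + 2 + 2 = 7.

7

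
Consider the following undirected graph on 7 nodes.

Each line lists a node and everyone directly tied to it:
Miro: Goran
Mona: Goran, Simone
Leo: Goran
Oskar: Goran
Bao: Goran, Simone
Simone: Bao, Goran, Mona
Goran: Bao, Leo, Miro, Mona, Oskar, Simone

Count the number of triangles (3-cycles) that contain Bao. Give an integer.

Bao's neighbors: Goran and Simone.
Neighbor pairs that are themselves tied: Bao–Goran–Simone. Each forms one triangle with Bao, for 1 in total.

1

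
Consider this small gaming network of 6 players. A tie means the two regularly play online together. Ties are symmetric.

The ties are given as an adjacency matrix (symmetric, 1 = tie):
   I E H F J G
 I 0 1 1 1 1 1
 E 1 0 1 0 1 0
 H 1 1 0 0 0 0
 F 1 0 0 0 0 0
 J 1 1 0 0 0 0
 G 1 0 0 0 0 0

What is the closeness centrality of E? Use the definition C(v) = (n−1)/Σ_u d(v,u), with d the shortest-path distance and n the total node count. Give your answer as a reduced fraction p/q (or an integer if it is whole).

Distances from E: F:2, G:2, H:1, I:1, J:1. Sum = 7.
n = 6, so closeness = 5/7.

5/7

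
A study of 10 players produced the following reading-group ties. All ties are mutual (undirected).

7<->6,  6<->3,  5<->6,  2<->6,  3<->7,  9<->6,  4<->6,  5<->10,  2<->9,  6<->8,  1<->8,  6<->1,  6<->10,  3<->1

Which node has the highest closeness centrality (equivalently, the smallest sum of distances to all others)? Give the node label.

Farness (sum of distances to all others) for each node — 1:15, 2:16, 3:15, 4:17, 5:16, 6:9, 7:16, 8:16, 9:16, 10:16.
The smallest farness is 9, for 6, so 6 has the highest closeness.

6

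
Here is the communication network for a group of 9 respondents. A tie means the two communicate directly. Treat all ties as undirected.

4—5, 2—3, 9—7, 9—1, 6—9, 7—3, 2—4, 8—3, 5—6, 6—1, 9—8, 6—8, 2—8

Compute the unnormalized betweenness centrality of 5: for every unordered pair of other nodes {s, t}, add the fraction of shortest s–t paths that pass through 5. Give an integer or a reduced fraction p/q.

5/2

Pairs whose geodesics pass through 5 — 4–6: 1; 4–9: 1/2; 4–1: 1.
All other pairs contribute 0.
Summing the contributions gives betweenness(5) = 5/2.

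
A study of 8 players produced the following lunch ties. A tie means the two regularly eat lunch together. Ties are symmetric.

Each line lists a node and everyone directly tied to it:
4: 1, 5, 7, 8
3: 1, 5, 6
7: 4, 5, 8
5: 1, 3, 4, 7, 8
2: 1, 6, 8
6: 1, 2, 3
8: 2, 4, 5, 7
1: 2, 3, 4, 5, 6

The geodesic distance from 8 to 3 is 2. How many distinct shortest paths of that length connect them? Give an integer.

1

The shortest distance is 2, and the only length-2 path is 8–5–3. So there is exactly 1 shortest path.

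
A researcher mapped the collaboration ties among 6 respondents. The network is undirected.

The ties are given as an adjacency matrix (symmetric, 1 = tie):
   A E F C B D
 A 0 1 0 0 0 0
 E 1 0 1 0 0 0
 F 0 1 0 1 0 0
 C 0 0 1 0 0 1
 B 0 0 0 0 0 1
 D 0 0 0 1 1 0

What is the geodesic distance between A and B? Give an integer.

One shortest route is A – E – F – C – D – B, which uses 5 edges, and at distance 4 from A we only reach {D}, which does not include B. So d(A,B) = 5.

5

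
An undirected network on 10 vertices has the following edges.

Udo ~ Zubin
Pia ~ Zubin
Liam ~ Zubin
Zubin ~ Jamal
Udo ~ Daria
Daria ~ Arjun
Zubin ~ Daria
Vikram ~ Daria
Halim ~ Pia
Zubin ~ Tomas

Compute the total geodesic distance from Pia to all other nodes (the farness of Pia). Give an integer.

18

Distances from Pia: Arjun:3, Daria:2, Halim:1, Jamal:2, Liam:2, Tomas:2, Udo:2, Vikram:3, Zubin:1.
Sum = 3 + 2 + 1 + 2 + 2 + 2 + 2 + 3 + 1 = 18.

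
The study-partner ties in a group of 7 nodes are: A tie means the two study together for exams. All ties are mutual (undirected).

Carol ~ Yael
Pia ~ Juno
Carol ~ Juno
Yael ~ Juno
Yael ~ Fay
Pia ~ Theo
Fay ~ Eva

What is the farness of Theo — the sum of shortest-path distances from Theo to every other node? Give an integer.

18

Distances from Theo: Carol:3, Eva:5, Fay:4, Juno:2, Pia:1, Yael:3.
Sum = 3 + 5 + 4 + 2 + 1 + 3 = 18.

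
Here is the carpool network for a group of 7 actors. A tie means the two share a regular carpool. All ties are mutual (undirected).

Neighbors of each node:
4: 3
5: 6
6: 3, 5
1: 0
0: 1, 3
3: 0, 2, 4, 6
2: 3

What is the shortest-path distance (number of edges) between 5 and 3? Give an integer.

One shortest route is 5 – 6 – 3, which uses 2 edges, and 5 and 3 are not directly tied, so nothing shorter exists. So d(5,3) = 2.

2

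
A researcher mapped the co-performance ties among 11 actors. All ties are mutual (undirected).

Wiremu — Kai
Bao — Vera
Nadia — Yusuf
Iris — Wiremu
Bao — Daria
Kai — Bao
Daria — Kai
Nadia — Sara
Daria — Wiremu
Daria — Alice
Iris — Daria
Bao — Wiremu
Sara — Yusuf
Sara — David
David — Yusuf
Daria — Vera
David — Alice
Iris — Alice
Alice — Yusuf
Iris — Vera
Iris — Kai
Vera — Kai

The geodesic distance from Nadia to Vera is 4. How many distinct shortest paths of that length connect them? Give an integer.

The shortest distance is 4. The length-4 paths are: Nadia–Yusuf–Alice–Iris–Vera; Nadia–Yusuf–Alice–Daria–Vera.
That gives 2 distinct shortest paths.

2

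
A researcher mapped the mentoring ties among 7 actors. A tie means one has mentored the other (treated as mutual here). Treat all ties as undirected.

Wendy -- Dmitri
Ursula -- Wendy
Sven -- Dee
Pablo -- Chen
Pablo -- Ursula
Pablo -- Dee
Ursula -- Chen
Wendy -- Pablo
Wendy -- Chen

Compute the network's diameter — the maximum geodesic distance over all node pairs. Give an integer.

Eccentricity of each node (its greatest distance to any other): Chen:3, Dee:3, Dmitri:4, Pablo:2, Sven:4, Ursula:3, Wendy:3.
The maximum eccentricity is 4, realized for instance by the pair Sven–Dmitri via Sven – Dee – Pablo – Wendy – Dmitri. So the diameter is 4.

4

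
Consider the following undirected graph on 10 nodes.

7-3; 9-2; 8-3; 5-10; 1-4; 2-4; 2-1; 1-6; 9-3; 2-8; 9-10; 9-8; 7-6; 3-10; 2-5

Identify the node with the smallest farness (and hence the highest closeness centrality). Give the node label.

Farness (sum of distances to all others) for each node — 1:17, 2:14, 3:16, 4:19, 5:18, 6:20, 7:19, 8:16, 9:15, 10:18.
The smallest farness is 14, for 2, so 2 has the highest closeness.

2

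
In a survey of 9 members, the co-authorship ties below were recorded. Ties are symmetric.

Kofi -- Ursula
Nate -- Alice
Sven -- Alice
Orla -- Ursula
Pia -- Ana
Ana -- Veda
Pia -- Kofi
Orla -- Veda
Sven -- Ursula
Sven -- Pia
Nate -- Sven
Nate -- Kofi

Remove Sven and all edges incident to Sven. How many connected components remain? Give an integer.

1

Sven's neighbors (Alice, Nate, Pia, and Ursula) remain reachable from one another through other ties, so the rest of the network stays in one piece.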